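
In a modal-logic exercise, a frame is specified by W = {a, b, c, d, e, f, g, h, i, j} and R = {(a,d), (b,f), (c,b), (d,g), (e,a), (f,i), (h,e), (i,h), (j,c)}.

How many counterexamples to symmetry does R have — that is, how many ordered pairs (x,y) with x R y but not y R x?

9

Enumerating: (a,d), (b,f), (c,b), (d,g), (e,a), (f,i), (h,e), (i,h), (j,c).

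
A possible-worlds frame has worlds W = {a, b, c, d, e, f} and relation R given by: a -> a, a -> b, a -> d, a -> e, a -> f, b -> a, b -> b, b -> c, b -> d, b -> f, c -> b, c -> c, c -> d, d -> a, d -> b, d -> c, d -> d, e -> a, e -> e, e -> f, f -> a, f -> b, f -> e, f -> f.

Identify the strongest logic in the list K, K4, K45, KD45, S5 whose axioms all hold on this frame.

Transitive (axiom 4): no — a R b and b R c, but not a R c.
Euclidean (axiom 5): no — a R b and a R e, but not b R e.
Serial (axiom D): yes — every world has a successor (e.g. a R a).
Reflexive (axiom T): yes — every world is R-related to itself.
So F validates K; K4 would additionally require R to be transitive. The strongest is K.

K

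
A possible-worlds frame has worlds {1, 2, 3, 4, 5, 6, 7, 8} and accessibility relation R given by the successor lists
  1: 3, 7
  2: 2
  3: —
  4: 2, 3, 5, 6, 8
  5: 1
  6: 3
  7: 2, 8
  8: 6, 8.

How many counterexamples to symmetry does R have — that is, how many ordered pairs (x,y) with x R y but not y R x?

Enumerating: (1,3), (1,7), (4,2), (4,3), (4,5), (4,6), (4,8), (5,1), (6,3), (7,2), (7,8), (8,6).

12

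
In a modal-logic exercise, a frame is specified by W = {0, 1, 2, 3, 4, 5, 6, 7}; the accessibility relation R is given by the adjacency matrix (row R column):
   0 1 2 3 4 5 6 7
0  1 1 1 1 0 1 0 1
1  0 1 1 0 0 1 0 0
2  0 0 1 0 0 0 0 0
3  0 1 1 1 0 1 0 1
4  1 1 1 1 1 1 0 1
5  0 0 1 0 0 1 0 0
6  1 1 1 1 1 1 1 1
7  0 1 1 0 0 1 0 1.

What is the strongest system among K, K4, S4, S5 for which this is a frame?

Transitive (axiom 4): yes — every two-step R-path is closed by a direct edge.
Reflexive (axiom T): yes — every world is R-related to itself.
Euclidean (axiom 5): no — 0 R 1 and 0 R 3, but not 1 R 3.
So F validates K, K4, S4; S5 would additionally require R to be Euclidean. The strongest is S4.

S4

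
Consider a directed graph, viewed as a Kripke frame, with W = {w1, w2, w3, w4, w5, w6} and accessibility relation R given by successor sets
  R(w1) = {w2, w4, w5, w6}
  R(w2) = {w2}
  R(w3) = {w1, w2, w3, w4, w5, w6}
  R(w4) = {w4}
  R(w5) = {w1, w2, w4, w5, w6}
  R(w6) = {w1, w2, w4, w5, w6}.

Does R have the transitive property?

Transitive: no — w1 R w5 and w5 R w1, but not w1 R w1.

No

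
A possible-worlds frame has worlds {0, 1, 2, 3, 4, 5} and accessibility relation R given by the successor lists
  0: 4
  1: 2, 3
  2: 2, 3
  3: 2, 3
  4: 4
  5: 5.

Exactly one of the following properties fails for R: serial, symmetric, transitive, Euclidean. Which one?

symmetric

Serial: yes — every world has a successor (e.g. 0 R 4).
Symmetric: no — 0 R 4 but not 4 R 0.
Transitive: yes — every two-step R-path is closed by a direct edge.
Euclidean: yes — any two successors of a common world are R-related.
Only symmetric fails.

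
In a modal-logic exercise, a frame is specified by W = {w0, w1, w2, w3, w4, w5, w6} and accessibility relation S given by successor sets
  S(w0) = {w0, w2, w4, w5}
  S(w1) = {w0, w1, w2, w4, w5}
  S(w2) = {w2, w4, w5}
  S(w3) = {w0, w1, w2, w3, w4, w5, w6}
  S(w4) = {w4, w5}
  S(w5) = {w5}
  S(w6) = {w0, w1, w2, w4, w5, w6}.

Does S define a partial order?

Reflexive: yes — every world is S-related to itself.
Transitive: yes — every two-step S-path is closed by a direct edge.
Antisymmetric: yes — no distinct pair is related both ways.
So S is a partial order.

Yes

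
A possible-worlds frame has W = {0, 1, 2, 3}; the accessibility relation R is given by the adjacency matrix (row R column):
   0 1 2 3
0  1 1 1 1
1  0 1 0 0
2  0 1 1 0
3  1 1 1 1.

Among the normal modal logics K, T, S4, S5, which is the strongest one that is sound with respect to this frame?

Reflexive (axiom T): yes — every world is R-related to itself.
Transitive (axiom 4): yes — every two-step R-path is closed by a direct edge.
Euclidean (axiom 5): no — 0 R 1 and 0 R 2, but not 1 R 2.
So F validates K, T, S4; S5 would additionally require R to be Euclidean. The strongest is S4.

S4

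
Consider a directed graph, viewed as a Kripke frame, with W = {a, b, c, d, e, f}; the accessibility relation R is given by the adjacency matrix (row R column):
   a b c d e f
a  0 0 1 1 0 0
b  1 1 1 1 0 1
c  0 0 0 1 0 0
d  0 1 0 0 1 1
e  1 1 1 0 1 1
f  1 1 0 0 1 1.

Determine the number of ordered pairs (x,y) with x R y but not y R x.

11

Enumerating: (a,c), (a,d), (b,a), (b,c), (c,d), (d,e), (d,f), (e,a), (e,b), (e,c), (f,a).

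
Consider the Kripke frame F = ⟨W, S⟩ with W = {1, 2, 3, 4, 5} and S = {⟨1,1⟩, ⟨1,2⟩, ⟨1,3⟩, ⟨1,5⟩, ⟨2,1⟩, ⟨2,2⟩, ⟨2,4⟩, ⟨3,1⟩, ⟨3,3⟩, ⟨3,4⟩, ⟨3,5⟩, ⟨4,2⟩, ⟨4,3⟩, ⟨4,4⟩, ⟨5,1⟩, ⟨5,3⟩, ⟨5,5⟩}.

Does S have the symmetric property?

Yes

Symmetric: yes — every pair in S has its reverse in S.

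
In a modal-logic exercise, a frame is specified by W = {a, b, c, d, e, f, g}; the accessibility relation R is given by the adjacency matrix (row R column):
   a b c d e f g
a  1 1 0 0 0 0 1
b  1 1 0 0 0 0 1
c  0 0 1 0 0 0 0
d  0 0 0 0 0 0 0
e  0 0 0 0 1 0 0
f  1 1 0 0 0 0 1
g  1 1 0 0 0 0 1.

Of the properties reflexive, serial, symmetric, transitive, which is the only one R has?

Reflexive: no — d is not related to itself.
Serial: no — d has no R-successor.
Symmetric: no — f R a but not a R f.
Transitive: yes — every two-step R-path is closed by a direct edge.
Only transitive holds.

transitive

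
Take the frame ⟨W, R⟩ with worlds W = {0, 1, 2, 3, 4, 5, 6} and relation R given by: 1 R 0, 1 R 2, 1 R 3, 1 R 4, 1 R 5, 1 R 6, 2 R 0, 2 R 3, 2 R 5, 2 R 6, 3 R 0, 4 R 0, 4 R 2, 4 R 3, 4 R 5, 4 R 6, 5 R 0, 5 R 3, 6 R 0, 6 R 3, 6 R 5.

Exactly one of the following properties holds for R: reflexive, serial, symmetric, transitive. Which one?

Reflexive: no — 0 is not related to itself.
Serial: no — 0 has no R-successor.
Symmetric: no — 1 R 0 but not 0 R 1.
Transitive: yes — every two-step R-path is closed by a direct edge.
Only transitive holds.

transitive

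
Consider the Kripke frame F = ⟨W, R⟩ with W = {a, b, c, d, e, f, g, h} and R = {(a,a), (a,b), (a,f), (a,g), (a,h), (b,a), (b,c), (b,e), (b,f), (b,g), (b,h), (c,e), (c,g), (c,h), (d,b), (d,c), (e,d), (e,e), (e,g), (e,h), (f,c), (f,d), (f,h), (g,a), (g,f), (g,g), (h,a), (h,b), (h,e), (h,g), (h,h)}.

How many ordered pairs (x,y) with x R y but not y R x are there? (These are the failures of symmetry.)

Enumerating: (a,f), (b,c), (b,e), (b,f), (b,g), (c,e), (c,g), (c,h), (d,b), (d,c), (e,d), (e,g), (f,c), (f,d), (f,h), (g,f), (h,g).

17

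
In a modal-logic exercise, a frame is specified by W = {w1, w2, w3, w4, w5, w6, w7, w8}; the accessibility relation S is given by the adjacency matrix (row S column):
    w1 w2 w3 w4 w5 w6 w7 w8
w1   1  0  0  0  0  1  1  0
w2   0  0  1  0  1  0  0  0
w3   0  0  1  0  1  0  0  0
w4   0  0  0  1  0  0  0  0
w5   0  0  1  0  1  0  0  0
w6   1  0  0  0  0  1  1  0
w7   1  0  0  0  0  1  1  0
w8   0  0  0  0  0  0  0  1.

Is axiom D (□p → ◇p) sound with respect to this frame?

Yes

The schema D characterises exactly the serial frames.
Serial: yes — every world has a successor (e.g. w1 S w1).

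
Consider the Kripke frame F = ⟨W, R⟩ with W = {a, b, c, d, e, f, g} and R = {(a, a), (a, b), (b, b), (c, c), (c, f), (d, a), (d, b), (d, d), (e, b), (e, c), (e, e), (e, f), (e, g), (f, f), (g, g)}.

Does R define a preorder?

Yes

Reflexive: yes — every world is R-related to itself.
Transitive: yes — every two-step R-path is closed by a direct edge.
So R is a preorder.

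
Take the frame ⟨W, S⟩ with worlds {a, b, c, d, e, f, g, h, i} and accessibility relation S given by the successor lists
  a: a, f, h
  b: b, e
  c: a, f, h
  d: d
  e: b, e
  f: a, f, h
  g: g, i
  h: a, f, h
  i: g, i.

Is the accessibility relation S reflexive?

No

Reflexive: no — c is not related to itself.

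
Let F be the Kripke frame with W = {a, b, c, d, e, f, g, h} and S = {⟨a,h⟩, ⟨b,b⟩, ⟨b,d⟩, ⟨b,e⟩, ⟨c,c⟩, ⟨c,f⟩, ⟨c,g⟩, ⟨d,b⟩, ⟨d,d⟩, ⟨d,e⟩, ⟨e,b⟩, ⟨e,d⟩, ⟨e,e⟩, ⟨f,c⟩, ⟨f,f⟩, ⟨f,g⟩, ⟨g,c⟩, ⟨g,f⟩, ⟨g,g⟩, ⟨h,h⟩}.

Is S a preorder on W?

Reflexive: no — a is not related to itself.
Transitive: yes — every two-step S-path is closed by a direct edge.
So S is not a preorder.

No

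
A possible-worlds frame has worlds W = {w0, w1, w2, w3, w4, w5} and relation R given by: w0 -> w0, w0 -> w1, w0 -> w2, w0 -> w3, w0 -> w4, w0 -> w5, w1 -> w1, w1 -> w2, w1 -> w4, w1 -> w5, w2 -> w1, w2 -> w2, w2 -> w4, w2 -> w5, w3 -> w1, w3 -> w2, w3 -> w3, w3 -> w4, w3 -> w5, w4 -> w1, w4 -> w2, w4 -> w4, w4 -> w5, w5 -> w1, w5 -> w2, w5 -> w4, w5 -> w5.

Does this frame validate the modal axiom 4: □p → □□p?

Yes

Axiom 4 corresponds to the accessibility relation being transitive.
Transitive: yes — every two-step R-path is closed by a direct edge.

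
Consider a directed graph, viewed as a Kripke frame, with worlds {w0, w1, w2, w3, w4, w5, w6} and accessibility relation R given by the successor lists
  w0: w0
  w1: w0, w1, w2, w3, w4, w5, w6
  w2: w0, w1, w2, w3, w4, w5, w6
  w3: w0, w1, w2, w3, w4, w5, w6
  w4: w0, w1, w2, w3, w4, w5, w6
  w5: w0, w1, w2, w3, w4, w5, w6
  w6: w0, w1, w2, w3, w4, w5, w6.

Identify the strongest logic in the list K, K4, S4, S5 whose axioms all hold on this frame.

Transitive (axiom 4): yes — every two-step R-path is closed by a direct edge.
Reflexive (axiom T): yes — every world is R-related to itself.
Euclidean (axiom 5): no — w1 R w0 and w1 R w2, but not w0 R w2.
So F validates K, K4, S4; S5 would additionally require R to be Euclidean. The strongest is S4.

S4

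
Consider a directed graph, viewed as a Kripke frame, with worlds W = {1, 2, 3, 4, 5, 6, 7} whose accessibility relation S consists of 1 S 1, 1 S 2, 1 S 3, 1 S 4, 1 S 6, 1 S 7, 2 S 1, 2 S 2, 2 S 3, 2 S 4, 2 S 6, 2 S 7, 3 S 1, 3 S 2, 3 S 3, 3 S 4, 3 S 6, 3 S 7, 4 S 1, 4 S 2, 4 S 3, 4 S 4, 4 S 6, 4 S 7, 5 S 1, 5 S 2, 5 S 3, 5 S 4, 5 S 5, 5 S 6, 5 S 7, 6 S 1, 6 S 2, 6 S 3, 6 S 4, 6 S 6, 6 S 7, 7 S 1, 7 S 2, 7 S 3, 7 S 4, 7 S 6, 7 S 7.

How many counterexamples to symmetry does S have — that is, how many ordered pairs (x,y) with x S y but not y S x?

Enumerating: (5,1), (5,2), (5,3), (5,4), (5,6), (5,7).

6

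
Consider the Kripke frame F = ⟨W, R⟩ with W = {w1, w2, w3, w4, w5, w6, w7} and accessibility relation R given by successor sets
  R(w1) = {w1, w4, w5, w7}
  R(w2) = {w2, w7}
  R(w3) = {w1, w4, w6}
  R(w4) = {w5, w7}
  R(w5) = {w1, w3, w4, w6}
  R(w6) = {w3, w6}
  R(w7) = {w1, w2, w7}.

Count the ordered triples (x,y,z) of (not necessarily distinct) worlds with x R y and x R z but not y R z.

Enumerating: (w1,w4,w1), (w1,w4,w4), (w1,w5,w5), (w1,w5,w7), (w1,w7,w4), (w1,w7,w5), (w3,w1,w6), (w3,w4,w1), (w3,w4,w4), (w3,w4,w6), (w3,w6,w1), (w3,w6,w4), … and 15 more.
Total: 27.

27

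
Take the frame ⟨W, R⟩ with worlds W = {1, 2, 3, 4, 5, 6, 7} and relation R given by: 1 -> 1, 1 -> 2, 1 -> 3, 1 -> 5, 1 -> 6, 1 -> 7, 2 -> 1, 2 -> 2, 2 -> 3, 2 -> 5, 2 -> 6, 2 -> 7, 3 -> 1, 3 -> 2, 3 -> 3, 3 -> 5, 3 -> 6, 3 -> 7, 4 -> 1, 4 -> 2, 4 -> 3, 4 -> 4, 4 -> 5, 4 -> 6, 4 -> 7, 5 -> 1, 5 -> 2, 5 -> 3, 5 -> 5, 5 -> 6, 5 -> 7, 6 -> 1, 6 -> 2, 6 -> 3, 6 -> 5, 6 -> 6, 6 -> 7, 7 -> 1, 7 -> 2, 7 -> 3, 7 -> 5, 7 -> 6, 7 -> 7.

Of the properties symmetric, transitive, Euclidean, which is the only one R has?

Symmetric: no — 4 R 1 but not 1 R 4.
Transitive: yes — every two-step R-path is closed by a direct edge.
Euclidean: no — 4 R 1 and 4 R 4, but not 1 R 4.
Only transitive holds.

transitive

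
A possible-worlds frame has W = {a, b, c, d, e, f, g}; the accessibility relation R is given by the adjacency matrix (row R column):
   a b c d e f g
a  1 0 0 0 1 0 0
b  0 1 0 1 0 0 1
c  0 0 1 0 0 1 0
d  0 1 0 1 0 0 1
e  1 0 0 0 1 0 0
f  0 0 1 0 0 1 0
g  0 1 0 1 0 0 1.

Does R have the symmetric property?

Symmetric: yes — every pair in R has its reverse in R.

Yes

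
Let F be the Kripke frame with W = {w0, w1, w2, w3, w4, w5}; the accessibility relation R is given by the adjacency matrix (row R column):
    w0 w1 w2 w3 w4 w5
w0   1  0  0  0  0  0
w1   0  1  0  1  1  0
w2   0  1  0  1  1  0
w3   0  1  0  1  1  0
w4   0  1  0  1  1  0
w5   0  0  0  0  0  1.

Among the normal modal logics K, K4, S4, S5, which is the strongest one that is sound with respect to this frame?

Transitive (axiom 4): yes — every two-step R-path is closed by a direct edge.
Reflexive (axiom T): no — w2 is not related to itself.
Euclidean (axiom 5): yes — any two successors of a common world are R-related.
So F validates K, K4; S4 would additionally require R to be reflexive. The strongest is K4.

K4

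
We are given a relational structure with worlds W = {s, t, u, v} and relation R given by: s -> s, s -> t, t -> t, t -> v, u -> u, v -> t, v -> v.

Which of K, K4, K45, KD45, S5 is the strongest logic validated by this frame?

Transitive (axiom 4): no — s R t and t R v, but not s R v.
Euclidean (axiom 5): no — s R t and s R s, but not t R s.
Serial (axiom D): yes — every world has a successor (e.g. s R s).
Reflexive (axiom T): yes — every world is R-related to itself.
So F validates K; K4 would additionally require R to be transitive. The strongest is K.

K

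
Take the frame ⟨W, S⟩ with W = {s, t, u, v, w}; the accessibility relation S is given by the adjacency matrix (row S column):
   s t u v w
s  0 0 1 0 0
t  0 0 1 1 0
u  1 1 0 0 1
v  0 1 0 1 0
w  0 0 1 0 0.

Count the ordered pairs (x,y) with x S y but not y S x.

S is symmetric; there are no such tuples.

0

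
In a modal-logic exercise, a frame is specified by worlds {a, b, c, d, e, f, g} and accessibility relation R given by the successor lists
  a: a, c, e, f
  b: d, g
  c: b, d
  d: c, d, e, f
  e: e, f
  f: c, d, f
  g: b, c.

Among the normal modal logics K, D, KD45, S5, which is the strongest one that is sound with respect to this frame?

Serial (axiom D): yes — every world has a successor (e.g. a R a).
Euclidean (axiom 5): no — a R c and a R e, but not c R e.
Transitive (axiom 4): no — a R c and c R b, but not a R b.
Reflexive (axiom T): no — b is not related to itself.
So F validates K, D; KD45 would additionally require R to be Euclidean and transitive. The strongest is D.

D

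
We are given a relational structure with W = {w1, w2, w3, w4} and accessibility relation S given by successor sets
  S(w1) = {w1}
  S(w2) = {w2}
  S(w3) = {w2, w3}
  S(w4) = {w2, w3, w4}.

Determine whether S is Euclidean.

Euclidean: no — w4 S w2 and w4 S w3, but not w2 S w3.

No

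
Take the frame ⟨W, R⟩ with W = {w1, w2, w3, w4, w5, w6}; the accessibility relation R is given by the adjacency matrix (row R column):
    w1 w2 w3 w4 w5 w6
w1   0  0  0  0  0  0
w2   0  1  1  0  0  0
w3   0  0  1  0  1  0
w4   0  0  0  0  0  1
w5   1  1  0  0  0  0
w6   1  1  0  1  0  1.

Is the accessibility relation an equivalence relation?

No

Reflexive: no — w1 is not related to itself.
Symmetric: no — w2 R w3 but not w3 R w2.
Transitive: no — w2 R w3 and w3 R w5, but not w2 R w5.
So R is not an equivalence relation.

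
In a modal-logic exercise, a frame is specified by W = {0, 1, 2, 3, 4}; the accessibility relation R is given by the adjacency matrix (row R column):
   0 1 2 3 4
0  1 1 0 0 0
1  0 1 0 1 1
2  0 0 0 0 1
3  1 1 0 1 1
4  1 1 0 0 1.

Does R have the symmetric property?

Symmetric: no — 0 R 1 but not 1 R 0.

No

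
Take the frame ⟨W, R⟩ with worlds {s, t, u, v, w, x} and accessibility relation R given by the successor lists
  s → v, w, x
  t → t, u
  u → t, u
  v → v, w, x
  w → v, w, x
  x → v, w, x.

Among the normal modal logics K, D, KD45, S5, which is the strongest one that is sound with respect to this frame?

Serial (axiom D): yes — every world has a successor (e.g. s R v).
Euclidean (axiom 5): yes — any two successors of a common world are R-related.
Transitive (axiom 4): yes — every two-step R-path is closed by a direct edge.
Reflexive (axiom T): no — s is not related to itself.
So F validates K, D, KD45; S5 would additionally require R to be reflexive. The strongest is KD45.

KD45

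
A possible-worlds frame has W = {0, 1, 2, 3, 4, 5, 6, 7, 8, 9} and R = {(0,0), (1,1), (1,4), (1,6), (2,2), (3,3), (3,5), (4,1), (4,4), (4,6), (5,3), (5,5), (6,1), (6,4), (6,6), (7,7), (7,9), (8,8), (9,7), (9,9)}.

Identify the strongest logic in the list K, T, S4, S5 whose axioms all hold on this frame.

Reflexive (axiom T): yes — every world is R-related to itself.
Transitive (axiom 4): yes — every two-step R-path is closed by a direct edge.
Euclidean (axiom 5): yes — any two successors of a common world are R-related.
So F validates K, T, S4, S5. The strongest is S5.

S5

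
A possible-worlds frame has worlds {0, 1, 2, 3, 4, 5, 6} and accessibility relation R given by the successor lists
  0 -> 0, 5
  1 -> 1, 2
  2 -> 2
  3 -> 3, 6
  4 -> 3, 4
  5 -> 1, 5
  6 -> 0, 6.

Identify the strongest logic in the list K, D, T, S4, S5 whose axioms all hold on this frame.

T

Serial (axiom D): yes — every world has a successor (e.g. 0 R 0).
Reflexive (axiom T): yes — every world is R-related to itself.
Transitive (axiom 4): no — 0 R 5 and 5 R 1, but not 0 R 1.
Euclidean (axiom 5): no — 0 R 5 and 0 R 0, but not 5 R 0.
So F validates K, D, T; S4 would additionally require R to be transitive. The strongest is T.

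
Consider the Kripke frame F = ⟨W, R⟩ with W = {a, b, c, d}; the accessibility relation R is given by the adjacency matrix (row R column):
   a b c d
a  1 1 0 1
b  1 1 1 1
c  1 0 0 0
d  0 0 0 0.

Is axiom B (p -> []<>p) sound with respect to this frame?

By correspondence theory, B is valid on a frame iff R is symmetric.
Symmetric: no — a R d but not d R a.

No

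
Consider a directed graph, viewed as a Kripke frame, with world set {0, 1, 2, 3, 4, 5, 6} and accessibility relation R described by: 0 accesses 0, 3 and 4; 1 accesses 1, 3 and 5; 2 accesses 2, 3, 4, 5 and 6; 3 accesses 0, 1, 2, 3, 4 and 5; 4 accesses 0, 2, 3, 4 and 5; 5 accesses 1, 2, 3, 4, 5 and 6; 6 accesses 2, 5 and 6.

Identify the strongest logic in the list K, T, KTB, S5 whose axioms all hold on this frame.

Reflexive (axiom T): yes — every world is R-related to itself.
Symmetric (axiom B): yes — every pair in R has its reverse in R.
Euclidean (axiom 5): no — 2 R 3 and 2 R 6, but not 3 R 6.
So F validates K, T, KTB; S5 would additionally require R to be Euclidean. The strongest is KTB.

KTB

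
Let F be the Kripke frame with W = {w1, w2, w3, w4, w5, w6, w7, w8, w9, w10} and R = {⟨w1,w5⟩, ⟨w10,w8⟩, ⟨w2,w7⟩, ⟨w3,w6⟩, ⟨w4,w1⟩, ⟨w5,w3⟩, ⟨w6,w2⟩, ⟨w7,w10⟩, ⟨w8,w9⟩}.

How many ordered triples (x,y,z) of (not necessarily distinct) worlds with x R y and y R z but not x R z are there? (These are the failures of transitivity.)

8

Enumerating: (w1,w5,w3), (w10,w8,w9), (w2,w7,w10), (w3,w6,w2), (w4,w1,w5), (w5,w3,w6), (w6,w2,w7), (w7,w10,w8).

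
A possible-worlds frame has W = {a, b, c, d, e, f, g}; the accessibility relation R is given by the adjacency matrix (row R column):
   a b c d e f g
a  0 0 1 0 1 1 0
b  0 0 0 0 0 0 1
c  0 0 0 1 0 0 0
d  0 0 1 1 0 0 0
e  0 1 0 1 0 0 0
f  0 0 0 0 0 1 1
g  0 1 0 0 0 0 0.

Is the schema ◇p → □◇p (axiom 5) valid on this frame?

No

The schema 5 characterises exactly the Euclidean frames.
Euclidean: no — a R c and a R e, but not c R e.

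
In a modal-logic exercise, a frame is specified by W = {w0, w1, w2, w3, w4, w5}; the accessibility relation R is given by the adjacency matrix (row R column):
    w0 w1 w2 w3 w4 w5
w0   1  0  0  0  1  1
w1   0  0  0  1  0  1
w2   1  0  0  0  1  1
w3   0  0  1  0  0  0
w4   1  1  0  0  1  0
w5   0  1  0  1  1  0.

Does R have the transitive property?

Transitive: no — w0 R w4 and w4 R w1, but not w0 R w1.

No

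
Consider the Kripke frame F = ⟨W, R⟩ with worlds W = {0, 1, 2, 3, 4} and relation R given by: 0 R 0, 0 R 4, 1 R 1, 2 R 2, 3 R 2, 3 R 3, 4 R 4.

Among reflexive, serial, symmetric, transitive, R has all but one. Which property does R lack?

symmetric

Reflexive: yes — every world is R-related to itself.
Serial: yes — every world has a successor (e.g. 0 R 0).
Symmetric: no — 0 R 4 but not 4 R 0.
Transitive: yes — every two-step R-path is closed by a direct edge.
Only symmetric fails.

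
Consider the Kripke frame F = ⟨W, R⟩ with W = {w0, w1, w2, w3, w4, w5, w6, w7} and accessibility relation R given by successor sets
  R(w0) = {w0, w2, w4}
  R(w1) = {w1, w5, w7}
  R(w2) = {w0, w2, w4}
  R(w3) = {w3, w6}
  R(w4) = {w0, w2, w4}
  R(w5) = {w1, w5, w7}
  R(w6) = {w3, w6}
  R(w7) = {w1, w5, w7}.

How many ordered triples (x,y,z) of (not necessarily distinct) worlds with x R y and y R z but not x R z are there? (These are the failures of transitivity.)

R is transitive; there are no such tuples.

0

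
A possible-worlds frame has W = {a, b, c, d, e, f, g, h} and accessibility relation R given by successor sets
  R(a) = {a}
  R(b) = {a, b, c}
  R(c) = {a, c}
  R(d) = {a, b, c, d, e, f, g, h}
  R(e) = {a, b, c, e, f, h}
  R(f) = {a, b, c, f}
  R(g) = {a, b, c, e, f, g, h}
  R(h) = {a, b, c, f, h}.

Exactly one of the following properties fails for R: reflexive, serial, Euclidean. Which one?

Reflexive: yes — every world is R-related to itself.
Serial: yes — every world has a successor (e.g. a R a).
Euclidean: no — b R a and b R c, but not a R c.
Only Euclidean fails.

Euclidean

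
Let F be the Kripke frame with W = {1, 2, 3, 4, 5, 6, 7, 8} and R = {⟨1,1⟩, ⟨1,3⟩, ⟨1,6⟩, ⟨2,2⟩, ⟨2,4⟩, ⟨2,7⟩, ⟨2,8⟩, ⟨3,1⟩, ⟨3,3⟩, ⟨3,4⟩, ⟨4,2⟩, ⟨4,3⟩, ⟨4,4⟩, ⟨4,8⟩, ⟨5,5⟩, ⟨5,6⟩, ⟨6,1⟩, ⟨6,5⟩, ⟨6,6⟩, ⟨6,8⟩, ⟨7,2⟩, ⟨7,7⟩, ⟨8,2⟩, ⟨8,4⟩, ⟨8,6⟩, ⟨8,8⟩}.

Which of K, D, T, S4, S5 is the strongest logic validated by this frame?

T

Serial (axiom D): yes — every world has a successor (e.g. 1 R 1).
Reflexive (axiom T): yes — every world is R-related to itself.
Transitive (axiom 4): no — 1 R 3 and 3 R 4, but not 1 R 4.
Euclidean (axiom 5): no — 1 R 3 and 1 R 6, but not 3 R 6.
So F validates K, D, T; S4 would additionally require R to be transitive. The strongest is T.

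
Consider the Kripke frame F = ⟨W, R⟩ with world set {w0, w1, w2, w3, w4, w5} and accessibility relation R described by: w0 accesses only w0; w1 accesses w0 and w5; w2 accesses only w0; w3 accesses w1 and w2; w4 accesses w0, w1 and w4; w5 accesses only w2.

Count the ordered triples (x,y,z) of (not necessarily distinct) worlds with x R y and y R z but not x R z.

6

Enumerating: (w1,w5,w2), (w3,w1,w0), (w3,w1,w5), (w3,w2,w0), (w4,w1,w5), (w5,w2,w0).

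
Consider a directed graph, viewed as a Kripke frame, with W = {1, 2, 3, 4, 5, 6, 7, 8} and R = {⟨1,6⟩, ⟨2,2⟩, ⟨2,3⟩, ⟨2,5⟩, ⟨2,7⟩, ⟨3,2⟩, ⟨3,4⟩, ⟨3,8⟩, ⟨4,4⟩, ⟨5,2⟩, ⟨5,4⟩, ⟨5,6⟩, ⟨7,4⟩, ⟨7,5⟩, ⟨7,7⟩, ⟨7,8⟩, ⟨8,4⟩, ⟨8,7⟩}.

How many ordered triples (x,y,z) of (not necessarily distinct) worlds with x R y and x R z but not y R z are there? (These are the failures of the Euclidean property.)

31

Enumerating: (1,6,6), (2,3,3), (2,3,5), (2,3,7), (2,5,3), (2,5,5), (2,5,7), (2,7,2), (2,7,3), (3,2,4), (3,2,8), (3,4,2), … and 19 more.
Total: 31.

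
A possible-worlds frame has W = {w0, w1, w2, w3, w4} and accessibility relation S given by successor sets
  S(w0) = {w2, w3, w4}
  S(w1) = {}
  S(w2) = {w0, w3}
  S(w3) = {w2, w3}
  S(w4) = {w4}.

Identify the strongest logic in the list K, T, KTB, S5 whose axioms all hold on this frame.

K

Reflexive (axiom T): no — w0 is not related to itself.
Symmetric (axiom B): no — w0 S w3 but not w3 S w0.
Euclidean (axiom 5): no — w0 S w2 and w0 S w4, but not w2 S w4.
So F validates K; T would additionally require S to be reflexive. The strongest is K.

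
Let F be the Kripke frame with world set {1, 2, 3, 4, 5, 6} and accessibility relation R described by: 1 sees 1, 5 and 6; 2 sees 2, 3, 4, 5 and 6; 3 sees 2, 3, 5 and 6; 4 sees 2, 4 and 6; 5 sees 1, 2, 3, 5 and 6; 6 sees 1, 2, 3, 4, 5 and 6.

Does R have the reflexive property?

Yes

Reflexive: yes — every world is R-related to itself.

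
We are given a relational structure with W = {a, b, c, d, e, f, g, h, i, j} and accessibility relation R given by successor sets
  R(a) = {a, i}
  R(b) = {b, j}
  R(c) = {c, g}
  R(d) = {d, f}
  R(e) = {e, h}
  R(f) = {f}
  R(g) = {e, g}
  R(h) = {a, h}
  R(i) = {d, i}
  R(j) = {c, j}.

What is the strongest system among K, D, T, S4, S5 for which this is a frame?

Serial (axiom D): yes — every world has a successor (e.g. a R a).
Reflexive (axiom T): yes — every world is R-related to itself.
Transitive (axiom 4): no — a R i and i R d, but not a R d.
Euclidean (axiom 5): no — a R i and a R a, but not i R a.
So F validates K, D, T; S4 would additionally require R to be transitive. The strongest is T.

T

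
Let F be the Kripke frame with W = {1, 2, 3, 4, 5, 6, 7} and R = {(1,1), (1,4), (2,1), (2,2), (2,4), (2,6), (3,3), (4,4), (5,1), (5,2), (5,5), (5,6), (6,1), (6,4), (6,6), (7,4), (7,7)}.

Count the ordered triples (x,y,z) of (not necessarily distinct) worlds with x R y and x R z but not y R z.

Enumerating: (1,4,1), (2,1,2), (2,1,6), (2,4,1), (2,4,2), (2,4,6), (2,6,2), (5,1,2), (5,1,5), (5,1,6), (5,2,5), (5,6,2), (5,6,5), (6,1,6), (6,4,1), (6,4,6), (7,4,7).

17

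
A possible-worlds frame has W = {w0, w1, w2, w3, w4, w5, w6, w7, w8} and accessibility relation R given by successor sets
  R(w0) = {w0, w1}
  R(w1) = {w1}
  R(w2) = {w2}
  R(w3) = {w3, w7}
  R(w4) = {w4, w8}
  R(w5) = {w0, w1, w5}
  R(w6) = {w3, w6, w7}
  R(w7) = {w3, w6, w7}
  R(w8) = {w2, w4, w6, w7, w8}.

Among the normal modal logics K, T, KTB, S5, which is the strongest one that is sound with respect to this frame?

T

Reflexive (axiom T): yes — every world is R-related to itself.
Symmetric (axiom B): no — w0 R w1 but not w1 R w0.
Euclidean (axiom 5): no — w5 R w1 and w5 R w0, but not w1 R w0.
So F validates K, T; KTB would additionally require R to be symmetric. The strongest is T.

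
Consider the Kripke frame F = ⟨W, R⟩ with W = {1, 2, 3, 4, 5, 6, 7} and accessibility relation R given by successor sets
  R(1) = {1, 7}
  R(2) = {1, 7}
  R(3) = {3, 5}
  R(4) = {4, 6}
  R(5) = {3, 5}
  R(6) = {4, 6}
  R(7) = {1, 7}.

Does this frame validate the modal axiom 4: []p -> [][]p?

Yes

By correspondence theory, 4 is valid on a frame iff R is transitive.
Transitive: yes — every two-step R-path is closed by a direct edge.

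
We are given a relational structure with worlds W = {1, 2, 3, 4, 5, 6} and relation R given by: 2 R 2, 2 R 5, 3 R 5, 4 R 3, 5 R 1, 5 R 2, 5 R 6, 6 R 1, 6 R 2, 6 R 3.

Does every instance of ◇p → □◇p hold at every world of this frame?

Axiom 5 corresponds to the accessibility relation being Euclidean.
Euclidean: no — 5 R 1 and 5 R 2, but not 1 R 2.

No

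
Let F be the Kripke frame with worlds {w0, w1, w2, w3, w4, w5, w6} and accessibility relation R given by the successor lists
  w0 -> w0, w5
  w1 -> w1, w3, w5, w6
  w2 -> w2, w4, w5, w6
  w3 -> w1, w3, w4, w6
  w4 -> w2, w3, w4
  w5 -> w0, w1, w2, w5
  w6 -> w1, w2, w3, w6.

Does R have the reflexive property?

Yes

Reflexive: yes — every world is R-related to itself.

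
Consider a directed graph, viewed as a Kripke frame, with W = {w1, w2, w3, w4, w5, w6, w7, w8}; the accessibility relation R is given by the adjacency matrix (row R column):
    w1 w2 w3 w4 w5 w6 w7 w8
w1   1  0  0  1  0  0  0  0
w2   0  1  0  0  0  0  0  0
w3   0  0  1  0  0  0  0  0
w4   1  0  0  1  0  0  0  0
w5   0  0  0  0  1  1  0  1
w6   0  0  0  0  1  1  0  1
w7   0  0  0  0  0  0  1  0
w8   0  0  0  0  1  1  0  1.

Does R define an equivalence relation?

Yes

Reflexive: yes — every world is R-related to itself.
Symmetric: yes — every pair in R has its reverse in R.
Transitive: yes — every two-step R-path is closed by a direct edge.
So R is an equivalence relation.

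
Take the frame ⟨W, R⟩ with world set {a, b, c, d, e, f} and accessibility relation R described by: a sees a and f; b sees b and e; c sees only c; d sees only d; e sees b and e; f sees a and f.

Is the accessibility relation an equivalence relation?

Yes

Reflexive: yes — every world is R-related to itself.
Symmetric: yes — every pair in R has its reverse in R.
Transitive: yes — every two-step R-path is closed by a direct edge.
So R is an equivalence relation.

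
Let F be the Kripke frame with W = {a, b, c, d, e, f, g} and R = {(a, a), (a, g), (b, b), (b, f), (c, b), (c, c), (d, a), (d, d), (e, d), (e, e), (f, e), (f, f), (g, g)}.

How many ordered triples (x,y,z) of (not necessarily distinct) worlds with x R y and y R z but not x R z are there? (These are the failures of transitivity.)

Enumerating: (b,f,e), (c,b,f), (d,a,g), (e,d,a), (f,e,d).

5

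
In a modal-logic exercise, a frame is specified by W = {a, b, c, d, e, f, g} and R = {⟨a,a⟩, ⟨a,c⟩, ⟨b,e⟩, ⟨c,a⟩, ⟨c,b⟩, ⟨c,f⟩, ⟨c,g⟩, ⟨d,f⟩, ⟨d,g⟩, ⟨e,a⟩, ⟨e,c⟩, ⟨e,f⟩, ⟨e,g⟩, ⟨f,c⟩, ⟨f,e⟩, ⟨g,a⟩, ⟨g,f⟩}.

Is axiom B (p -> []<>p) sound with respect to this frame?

No

Axiom B corresponds to the accessibility relation being symmetric.
Symmetric: no — b R e but not e R b.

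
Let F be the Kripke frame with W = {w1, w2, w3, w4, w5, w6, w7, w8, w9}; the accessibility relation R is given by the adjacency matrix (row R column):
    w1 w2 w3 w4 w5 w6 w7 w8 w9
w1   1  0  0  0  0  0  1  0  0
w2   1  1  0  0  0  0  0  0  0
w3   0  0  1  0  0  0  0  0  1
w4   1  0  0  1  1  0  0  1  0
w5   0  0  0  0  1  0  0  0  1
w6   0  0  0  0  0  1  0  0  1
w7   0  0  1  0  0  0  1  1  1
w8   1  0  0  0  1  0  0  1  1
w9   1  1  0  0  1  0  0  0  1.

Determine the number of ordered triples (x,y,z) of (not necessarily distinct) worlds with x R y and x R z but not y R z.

Enumerating: (w1,w7,w1), (w2,w1,w2), (w3,w9,w3), (w4,w1,w4), (w4,w1,w5), (w4,w1,w8), (w4,w5,w1), (w4,w5,w4), (w4,w5,w8), (w4,w8,w4), (w6,w9,w6), (w7,w3,w7), … and 19 more.
Total: 31.

31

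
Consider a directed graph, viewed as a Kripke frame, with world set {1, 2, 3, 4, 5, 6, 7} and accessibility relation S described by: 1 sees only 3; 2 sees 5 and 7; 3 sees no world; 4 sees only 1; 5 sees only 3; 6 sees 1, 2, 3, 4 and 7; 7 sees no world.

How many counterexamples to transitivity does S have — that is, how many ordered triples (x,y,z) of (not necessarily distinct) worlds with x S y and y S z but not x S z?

3

Enumerating: (2,5,3), (4,1,3), (6,2,5).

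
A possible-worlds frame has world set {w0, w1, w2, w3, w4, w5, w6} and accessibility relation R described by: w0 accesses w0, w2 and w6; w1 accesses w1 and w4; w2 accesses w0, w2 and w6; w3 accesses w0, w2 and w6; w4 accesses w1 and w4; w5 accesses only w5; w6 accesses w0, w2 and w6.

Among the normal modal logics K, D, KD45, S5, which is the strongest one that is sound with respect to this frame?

KD45

Serial (axiom D): yes — every world has a successor (e.g. w0 R w0).
Euclidean (axiom 5): yes — any two successors of a common world are R-related.
Transitive (axiom 4): yes — every two-step R-path is closed by a direct edge.
Reflexive (axiom T): no — w3 is not related to itself.
So F validates K, D, KD45; S5 would additionally require R to be reflexive. The strongest is KD45.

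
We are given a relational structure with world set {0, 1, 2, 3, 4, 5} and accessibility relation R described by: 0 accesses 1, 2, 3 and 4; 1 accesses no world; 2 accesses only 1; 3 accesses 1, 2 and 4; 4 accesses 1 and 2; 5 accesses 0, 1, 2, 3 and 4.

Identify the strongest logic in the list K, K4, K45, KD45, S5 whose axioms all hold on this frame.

Transitive (axiom 4): yes — every two-step R-path is closed by a direct edge.
Euclidean (axiom 5): no — 0 R 1 and 0 R 2, but not 1 R 2.
Serial (axiom D): no — 1 has no R-successor.
Reflexive (axiom T): no — 0 is not related to itself.
So F validates K, K4; K45 would additionally require R to be Euclidean. The strongest is K4.

K4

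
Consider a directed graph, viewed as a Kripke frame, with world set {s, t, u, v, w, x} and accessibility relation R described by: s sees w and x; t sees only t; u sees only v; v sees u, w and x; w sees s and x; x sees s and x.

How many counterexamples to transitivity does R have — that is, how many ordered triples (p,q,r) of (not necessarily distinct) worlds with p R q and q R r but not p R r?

Enumerating: (s,w,s), (s,x,s), (u,v,u), (u,v,w), (u,v,x), (v,u,v), (v,w,s), (v,x,s), (w,s,w), (x,s,w).

10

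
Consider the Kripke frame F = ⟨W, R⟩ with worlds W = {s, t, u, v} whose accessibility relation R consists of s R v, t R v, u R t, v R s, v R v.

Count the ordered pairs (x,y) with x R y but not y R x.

2

Enumerating: (t,v), (u,t).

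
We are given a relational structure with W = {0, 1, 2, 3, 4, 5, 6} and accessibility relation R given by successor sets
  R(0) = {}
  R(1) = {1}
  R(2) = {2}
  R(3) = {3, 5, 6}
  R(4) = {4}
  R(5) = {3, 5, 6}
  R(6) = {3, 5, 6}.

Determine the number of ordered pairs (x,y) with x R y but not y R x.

0

R is symmetric; there are no such tuples.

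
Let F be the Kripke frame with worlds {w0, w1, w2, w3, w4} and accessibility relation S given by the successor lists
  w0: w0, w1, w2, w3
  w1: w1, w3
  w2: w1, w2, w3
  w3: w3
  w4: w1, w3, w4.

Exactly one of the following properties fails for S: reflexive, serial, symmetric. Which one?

Reflexive: yes — every world is S-related to itself.
Serial: yes — every world has a successor (e.g. w0 S w0).
Symmetric: no — w0 S w1 but not w1 S w0.
Only symmetric fails.

symmetric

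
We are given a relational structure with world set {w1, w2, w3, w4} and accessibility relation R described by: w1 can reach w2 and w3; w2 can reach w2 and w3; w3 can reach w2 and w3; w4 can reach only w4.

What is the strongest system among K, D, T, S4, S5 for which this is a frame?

D

Serial (axiom D): yes — every world has a successor (e.g. w1 R w2).
Reflexive (axiom T): no — w1 is not related to itself.
Transitive (axiom 4): yes — every two-step R-path is closed by a direct edge.
Euclidean (axiom 5): yes — any two successors of a common world are R-related.
So F validates K, D; T would additionally require R to be reflexive. The strongest is D.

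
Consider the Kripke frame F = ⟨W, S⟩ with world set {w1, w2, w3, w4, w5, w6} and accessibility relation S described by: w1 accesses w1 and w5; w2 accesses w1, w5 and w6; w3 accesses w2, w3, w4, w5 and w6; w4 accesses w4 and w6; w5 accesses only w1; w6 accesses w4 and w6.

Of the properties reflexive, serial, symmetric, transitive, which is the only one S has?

serial

Reflexive: no — w2 is not related to itself.
Serial: yes — every world has a successor (e.g. w1 S w1).
Symmetric: no — w2 S w1 but not w1 S w2.
Transitive: no — w2 S w6 and w6 S w4, but not w2 S w4.
Only serial holds.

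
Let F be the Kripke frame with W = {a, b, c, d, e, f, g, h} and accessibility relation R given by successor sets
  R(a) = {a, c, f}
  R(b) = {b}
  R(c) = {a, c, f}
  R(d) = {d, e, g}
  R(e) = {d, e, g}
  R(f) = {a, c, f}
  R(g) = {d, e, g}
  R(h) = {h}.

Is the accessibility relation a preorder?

Yes

Reflexive: yes — every world is R-related to itself.
Transitive: yes — every two-step R-path is closed by a direct edge.
So R is a preorder.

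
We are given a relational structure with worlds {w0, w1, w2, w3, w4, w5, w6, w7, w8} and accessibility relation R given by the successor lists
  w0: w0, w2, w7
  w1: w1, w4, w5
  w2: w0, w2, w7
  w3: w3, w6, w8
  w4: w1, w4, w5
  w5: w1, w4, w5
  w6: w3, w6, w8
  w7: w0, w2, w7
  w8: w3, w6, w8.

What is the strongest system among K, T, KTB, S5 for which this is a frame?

Reflexive (axiom T): yes — every world is R-related to itself.
Symmetric (axiom B): yes — every pair in R has its reverse in R.
Euclidean (axiom 5): yes — any two successors of a common world are R-related.
So F validates K, T, KTB, S5. The strongest is S5.

S5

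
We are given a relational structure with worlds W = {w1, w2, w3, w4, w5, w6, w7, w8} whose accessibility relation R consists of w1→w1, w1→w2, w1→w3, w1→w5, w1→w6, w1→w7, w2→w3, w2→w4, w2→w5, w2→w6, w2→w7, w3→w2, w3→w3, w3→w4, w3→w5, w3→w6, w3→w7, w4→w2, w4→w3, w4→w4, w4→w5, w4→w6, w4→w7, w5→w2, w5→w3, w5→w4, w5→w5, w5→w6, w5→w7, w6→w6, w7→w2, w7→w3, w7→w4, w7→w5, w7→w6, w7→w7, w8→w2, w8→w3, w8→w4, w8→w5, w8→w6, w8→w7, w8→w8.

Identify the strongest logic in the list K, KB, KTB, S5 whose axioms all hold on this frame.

K

Symmetric (axiom B): no — w1 R w2 but not w2 R w1.
Reflexive (axiom T): no — w2 is not related to itself.
Euclidean (axiom 5): no — w1 R w6 and w1 R w2, but not w6 R w2.
So F validates K; KB would additionally require R to be symmetric. The strongest is K.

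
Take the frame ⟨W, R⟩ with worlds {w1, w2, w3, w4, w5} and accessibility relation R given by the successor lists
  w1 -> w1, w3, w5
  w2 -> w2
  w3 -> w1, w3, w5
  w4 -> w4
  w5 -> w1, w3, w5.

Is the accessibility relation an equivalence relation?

Yes

Reflexive: yes — every world is R-related to itself.
Symmetric: yes — every pair in R has its reverse in R.
Transitive: yes — every two-step R-path is closed by a direct edge.
So R is an equivalence relation.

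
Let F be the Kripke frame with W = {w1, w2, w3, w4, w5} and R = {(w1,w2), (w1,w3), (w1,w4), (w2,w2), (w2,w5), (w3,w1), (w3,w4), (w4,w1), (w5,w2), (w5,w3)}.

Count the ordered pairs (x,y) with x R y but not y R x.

3

Enumerating: (w1,w2), (w3,w4), (w5,w3).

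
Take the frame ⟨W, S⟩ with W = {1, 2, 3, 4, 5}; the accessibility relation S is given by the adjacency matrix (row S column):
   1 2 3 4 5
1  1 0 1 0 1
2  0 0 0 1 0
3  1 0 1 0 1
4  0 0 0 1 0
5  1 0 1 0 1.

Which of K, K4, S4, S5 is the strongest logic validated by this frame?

K4

Transitive (axiom 4): yes — every two-step S-path is closed by a direct edge.
Reflexive (axiom T): no — 2 is not related to itself.
Euclidean (axiom 5): yes — any two successors of a common world are S-related.
So F validates K, K4; S4 would additionally require S to be reflexive. The strongest is K4.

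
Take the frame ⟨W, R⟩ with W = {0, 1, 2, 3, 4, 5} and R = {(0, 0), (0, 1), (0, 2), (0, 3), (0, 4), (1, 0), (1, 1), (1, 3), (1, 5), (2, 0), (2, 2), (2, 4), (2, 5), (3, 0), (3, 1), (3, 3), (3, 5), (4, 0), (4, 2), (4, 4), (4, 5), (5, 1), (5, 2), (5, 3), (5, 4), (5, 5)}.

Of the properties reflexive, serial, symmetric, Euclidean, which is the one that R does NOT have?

Euclidean

Reflexive: yes — every world is R-related to itself.
Serial: yes — every world has a successor (e.g. 0 R 0).
Symmetric: yes — every pair in R has its reverse in R.
Euclidean: no — 0 R 1 and 0 R 2, but not 1 R 2.
Only Euclidean fails.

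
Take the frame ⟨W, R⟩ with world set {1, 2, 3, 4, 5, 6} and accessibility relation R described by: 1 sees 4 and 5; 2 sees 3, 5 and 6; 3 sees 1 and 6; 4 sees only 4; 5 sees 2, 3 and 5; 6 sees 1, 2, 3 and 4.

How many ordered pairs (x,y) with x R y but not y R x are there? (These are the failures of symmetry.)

7

Enumerating: (1,4), (1,5), (2,3), (3,1), (5,3), (6,1), (6,4).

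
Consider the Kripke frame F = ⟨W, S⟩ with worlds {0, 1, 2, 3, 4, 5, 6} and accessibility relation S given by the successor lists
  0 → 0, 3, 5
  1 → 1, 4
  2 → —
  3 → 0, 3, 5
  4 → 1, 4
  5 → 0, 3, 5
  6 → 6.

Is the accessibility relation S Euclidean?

Euclidean: yes — any two successors of a common world are S-related.

Yes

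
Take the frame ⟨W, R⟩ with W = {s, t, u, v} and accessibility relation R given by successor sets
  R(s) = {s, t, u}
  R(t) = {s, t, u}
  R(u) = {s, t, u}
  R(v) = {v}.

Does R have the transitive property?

Yes

Transitive: yes — every two-step R-path is closed by a direct edge.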